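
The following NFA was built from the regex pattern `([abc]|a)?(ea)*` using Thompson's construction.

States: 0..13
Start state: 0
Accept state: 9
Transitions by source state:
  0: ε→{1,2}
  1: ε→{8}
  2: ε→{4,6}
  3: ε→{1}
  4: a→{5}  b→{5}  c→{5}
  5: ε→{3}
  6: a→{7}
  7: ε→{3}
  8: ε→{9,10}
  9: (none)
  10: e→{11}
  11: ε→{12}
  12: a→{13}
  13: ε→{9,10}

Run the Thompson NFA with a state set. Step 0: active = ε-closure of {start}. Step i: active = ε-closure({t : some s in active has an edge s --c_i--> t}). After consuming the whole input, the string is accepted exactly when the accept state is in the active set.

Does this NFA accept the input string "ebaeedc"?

Answer: REJECT

Derivation:
S₀ = ε-closure({0}) = {0,1,2,4,6,8,9,10}
'e' @ 1: {11,12}
'b' @ 2: {}  — state set empty
rest 'aeedc' ignored (set empty)
after full input: {}  (accept=9 not in)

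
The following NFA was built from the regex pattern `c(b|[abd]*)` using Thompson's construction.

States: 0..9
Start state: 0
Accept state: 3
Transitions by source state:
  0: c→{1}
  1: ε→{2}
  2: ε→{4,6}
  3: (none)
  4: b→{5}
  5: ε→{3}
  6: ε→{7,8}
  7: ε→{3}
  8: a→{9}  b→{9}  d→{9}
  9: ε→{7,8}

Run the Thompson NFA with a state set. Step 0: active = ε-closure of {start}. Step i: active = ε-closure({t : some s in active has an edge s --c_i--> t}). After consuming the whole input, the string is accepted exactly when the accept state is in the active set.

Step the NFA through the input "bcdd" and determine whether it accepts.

Answer: REJECT

Trace:
start: ε-closure({0}) = {0}
'b' @ 1: {}  — state set empty
rest 'cdd' ignored (set empty)
after full input: {}  (accept=3 not in)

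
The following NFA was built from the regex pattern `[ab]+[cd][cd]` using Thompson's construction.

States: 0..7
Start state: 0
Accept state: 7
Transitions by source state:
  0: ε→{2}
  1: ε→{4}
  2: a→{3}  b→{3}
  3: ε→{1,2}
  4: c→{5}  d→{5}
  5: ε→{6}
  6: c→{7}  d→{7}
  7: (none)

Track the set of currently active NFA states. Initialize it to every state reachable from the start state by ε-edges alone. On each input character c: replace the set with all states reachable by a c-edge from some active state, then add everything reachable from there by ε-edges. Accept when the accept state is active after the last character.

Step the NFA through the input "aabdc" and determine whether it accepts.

S₀ = ε-closure({0}) = {0,2}
'a' @ 1: {1,2,3,4}
'a' @ 2: {1,2,3,4}
'b' @ 3: {1,2,3,4}
'd' @ 4: {5,6}
'c' @ 5: {7}  ✓accept
end set {7} — state 7 in

Answer: ACCEPT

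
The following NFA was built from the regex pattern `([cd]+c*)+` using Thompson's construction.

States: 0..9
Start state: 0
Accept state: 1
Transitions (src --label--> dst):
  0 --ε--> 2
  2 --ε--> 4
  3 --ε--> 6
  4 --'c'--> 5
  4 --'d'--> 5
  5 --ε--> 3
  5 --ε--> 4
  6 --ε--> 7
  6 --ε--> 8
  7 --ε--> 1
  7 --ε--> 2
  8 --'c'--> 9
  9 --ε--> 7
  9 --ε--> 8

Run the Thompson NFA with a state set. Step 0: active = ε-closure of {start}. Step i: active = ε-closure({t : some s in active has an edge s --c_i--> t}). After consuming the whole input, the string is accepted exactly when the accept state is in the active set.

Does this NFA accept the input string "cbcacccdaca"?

Answer: REJECT

Steps:
initial (ε-close {0}): {0,2,4}
'c' @ 1: {1,2,3,4,5,6,7,8}  ✓accept
'b' @ 2: {}  — dead — no transitions
rest 'cacccdaca' ignored (set empty)
after full input: {}  (accept=1 not in)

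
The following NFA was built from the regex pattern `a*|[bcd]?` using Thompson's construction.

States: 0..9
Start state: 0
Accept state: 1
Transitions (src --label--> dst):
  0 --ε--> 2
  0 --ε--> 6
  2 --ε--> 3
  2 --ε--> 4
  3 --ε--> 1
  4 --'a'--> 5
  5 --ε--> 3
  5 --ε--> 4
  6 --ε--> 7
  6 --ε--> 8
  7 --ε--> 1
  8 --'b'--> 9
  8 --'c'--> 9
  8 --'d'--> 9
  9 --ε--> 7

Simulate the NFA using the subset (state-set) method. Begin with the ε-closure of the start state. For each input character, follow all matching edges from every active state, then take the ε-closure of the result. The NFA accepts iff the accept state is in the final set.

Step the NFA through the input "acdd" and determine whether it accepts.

initial (ε-close {0}): {0,1,2,3,4,6,7,8}
'a' @ 1: {1,3,4,5}  (accept∈set)
'c' @ 2: {}  — no active states
rest 'dd' ignored (set empty)
after full input: {}  (accept=1 not in)

Answer: REJECT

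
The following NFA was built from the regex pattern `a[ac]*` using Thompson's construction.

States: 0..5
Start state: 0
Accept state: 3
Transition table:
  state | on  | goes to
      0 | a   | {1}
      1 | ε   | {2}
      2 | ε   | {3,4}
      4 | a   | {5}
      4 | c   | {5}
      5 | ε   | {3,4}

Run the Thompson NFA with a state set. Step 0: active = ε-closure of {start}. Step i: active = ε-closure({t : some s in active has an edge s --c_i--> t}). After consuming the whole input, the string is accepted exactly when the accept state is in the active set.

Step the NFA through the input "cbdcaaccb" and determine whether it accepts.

Answer: REJECT

Trace:
S₀ = ε-closure({0}) = {0}
'c' @ 1: {}  — no active states
rest 'bdcaaccb' ignored (set empty)
end set {} — state 3 not in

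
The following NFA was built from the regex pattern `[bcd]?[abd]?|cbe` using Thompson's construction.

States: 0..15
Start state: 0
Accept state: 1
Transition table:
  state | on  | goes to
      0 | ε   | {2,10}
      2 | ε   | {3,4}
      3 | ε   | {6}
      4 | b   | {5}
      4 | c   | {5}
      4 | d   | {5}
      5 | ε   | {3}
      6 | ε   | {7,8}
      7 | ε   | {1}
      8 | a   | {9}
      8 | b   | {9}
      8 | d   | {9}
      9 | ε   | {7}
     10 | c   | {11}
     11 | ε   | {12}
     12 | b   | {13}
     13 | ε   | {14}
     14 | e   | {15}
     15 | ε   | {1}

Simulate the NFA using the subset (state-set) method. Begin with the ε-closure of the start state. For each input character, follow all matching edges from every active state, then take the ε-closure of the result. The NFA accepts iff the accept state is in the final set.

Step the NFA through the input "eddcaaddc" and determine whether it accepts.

initial (ε-close {0}): {0,1,2,3,4,6,7,8,10}
'e' @ 1: {}  — state set empty
rest 'ddcaaddc' ignored (set empty)
final: {}; accept 1 not in set

Answer: REJECT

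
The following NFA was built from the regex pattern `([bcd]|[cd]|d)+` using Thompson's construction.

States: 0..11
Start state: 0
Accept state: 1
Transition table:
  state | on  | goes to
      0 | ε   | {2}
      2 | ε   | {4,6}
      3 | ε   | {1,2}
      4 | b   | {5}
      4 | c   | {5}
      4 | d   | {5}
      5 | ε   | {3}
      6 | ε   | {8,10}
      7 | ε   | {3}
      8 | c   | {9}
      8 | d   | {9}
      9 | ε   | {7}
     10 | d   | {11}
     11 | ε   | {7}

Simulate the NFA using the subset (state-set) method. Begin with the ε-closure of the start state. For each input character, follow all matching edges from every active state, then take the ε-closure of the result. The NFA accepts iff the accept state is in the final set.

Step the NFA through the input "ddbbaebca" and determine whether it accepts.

Answer: REJECT

Trace:
S₀ = ε-closure({0}) = {0,2,4,6,8,10}
'd' @ 1: {1,2,3,4,5,6,7,8,9,10,11}  ✓accept
'd' @ 2: {1,2,3,4,5,6,7,8,9,10,11}  ✓accept
'b' @ 3: {1,2,3,4,5,6,8,10}  ✓accept
'b' @ 4: {1,2,3,4,5,6,8,10}  ✓accept
'a' @ 5: {}  — dead — no transitions
rest 'ebca' ignored (set empty)
end set {} — state 1 not in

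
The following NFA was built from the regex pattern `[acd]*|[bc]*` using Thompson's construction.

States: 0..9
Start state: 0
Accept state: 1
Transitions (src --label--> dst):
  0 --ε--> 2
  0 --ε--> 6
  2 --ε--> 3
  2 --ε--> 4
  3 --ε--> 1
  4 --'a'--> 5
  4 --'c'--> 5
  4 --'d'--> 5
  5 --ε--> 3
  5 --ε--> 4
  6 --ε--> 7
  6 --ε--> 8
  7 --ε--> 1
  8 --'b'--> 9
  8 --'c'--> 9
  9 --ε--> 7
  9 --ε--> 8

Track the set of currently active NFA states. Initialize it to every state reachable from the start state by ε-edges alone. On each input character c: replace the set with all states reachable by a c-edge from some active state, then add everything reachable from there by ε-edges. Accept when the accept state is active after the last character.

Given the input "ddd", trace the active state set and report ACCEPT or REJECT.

S₀ = ε-closure({0}) = {0,1,2,3,4,6,7,8}
'd' @ 1: {1,3,4,5}  (accept∈set)
'd' @ 2: {1,3,4,5}  (accept∈set)
'd' @ 3: {1,3,4,5}  (accept∈set)
final: {1,3,4,5}; accept 1 in set

Answer: ACCEPT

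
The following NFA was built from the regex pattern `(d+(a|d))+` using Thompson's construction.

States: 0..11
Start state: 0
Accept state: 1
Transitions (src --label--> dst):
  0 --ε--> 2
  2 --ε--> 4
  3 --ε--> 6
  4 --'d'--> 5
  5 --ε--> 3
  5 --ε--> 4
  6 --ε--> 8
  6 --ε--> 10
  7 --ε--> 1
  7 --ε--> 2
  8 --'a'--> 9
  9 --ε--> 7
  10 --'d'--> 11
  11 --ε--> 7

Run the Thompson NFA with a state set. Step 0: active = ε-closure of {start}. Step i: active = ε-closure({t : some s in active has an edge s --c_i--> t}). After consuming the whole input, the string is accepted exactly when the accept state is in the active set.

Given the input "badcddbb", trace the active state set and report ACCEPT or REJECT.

S₀ = ε-closure({0}) = {0,2,4}
'b' @ 1: {}  — state set empty
rest 'adcddbb' ignored (set empty)
final: {}; accept 1 not in set

Answer: REJECT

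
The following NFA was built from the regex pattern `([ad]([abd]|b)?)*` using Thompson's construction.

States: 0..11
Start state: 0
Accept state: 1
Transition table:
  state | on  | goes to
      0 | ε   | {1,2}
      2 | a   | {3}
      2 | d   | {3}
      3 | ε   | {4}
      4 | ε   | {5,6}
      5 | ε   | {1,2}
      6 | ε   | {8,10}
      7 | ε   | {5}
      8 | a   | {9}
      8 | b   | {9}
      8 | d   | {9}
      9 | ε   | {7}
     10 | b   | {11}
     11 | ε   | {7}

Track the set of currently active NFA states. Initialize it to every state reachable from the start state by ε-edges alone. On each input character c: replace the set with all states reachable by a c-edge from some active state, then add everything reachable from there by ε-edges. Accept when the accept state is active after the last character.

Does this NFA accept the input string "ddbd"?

Answer: ACCEPT

Trace:
initial (ε-close {0}): {0,1,2}
'd' @ 1: {1,2,3,4,5,6,8,10}  (accept∈set)
'd' @ 2: {1,2,3,4,5,6,7,8,9,10}  (accept∈set)
'b' @ 3: {1,2,5,7,9,11}  (accept∈set)
'd' @ 4: {1,2,3,4,5,6,8,10}  (accept∈set)
after full input: {1,2,3,4,5,6,8,10}  (accept=1 in)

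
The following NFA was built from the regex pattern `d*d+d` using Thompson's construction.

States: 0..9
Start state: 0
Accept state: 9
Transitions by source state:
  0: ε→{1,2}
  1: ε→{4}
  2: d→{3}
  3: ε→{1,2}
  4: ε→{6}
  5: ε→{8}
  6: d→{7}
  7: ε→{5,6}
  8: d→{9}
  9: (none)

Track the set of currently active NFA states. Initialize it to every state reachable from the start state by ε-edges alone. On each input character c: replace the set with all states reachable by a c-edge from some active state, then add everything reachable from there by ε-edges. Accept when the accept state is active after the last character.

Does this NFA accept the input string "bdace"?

initial (ε-close {0}): {0,1,2,4,6}
'b' @ 1: {}  — dead — no transitions
rest 'dace' ignored (set empty)
final: {}; accept 9 not in set

Answer: REJECT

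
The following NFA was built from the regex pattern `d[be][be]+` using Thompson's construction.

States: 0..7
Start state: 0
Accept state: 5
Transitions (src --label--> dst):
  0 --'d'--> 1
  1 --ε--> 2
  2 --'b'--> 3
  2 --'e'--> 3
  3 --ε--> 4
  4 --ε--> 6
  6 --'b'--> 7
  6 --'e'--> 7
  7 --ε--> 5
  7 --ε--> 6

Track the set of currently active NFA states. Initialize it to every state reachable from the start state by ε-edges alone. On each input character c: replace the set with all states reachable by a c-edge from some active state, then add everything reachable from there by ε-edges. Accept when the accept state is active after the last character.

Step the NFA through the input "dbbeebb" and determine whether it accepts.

initial (ε-close {0}): {0}
'd' @ 1: {1,2}
'b' @ 2: {3,4,6}
'b' @ 3: {5,6,7}  ✓accept
'e' @ 4: {5,6,7}  ✓accept
'e' @ 5: {5,6,7}  ✓accept
'b' @ 6: {5,6,7}  ✓accept
'b' @ 7: {5,6,7}  ✓accept
final: {5,6,7}; accept 5 in set

Answer: ACCEPT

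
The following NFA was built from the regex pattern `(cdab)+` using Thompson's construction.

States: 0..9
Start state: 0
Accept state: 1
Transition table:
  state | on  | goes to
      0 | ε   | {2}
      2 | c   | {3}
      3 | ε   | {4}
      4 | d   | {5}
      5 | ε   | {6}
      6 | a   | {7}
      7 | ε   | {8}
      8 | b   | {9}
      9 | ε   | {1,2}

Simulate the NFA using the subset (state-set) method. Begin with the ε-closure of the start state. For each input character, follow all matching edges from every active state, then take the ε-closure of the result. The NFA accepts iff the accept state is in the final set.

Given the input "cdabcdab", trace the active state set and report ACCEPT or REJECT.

Answer: ACCEPT

Derivation:
S₀ = ε-closure({0}) = {0,2}
'c' @ 1: {3,4}
'd' @ 2: {5,6}
'a' @ 3: {7,8}
'b' @ 4: {1,2,9}  [accepting]
'c' @ 5: {3,4}
'd' @ 6: {5,6}
'a' @ 7: {7,8}
'b' @ 8: {1,2,9}  [accepting]
after full input: {1,2,9}  (accept=1 in)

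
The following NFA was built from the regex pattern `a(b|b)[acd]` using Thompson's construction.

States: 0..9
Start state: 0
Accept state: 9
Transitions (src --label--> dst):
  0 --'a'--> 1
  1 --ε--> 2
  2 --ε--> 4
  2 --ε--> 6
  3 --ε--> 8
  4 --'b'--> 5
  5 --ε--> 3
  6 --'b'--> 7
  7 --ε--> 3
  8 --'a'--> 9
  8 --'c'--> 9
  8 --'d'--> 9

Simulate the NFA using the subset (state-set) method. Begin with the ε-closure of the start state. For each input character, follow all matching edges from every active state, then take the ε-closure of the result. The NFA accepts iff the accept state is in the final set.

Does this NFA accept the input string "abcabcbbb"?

initial (ε-close {0}): {0}
'a' @ 1: {1,2,4,6}
'b' @ 2: {3,5,7,8}
'c' @ 3: {9}  [accepting]
'a' @ 4: {}  — state set empty
rest 'bcbbb' ignored (set empty)
after full input: {}  (accept=9 not in)

Answer: REJECT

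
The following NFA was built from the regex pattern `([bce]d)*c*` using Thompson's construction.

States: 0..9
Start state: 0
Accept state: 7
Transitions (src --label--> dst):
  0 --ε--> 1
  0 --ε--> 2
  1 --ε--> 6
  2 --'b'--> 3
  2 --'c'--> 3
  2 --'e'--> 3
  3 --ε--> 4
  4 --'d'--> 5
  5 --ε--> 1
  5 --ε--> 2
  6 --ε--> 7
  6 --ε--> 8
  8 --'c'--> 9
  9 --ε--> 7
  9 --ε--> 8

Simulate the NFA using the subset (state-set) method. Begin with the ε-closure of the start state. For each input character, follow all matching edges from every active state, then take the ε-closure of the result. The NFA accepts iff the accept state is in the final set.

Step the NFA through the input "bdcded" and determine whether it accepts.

S₀ = ε-closure({0}) = {0,1,2,6,7,8}
'b' @ 1: {3,4}
'd' @ 2: {1,2,5,6,7,8}  (accept∈set)
'c' @ 3: {3,4,7,8,9}  (accept∈set)
'd' @ 4: {1,2,5,6,7,8}  (accept∈set)
'e' @ 5: {3,4}
'd' @ 6: {1,2,5,6,7,8}  (accept∈set)
end set {1,2,5,6,7,8} — state 7 in

Answer: ACCEPT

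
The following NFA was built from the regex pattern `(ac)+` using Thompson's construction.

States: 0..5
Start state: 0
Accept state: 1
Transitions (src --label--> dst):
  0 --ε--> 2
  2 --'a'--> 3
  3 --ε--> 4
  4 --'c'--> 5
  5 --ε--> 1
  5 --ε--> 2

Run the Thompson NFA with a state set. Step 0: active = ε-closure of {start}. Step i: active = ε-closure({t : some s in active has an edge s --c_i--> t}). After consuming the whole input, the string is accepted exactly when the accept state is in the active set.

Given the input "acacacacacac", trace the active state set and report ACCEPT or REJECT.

start: ε-closure({0}) = {0,2}
'a' @ 1: {3,4}
'c' @ 2: {1,2,5}  [accepting]
'a' @ 3: {3,4}
'c' @ 4: {1,2,5}  [accepting]
'a' @ 5: {3,4}
'c' @ 6: {1,2,5}  [accepting]
'a' @ 7: {3,4}
'c' @ 8: {1,2,5}  [accepting]
'a' @ 9: {3,4}
'c' @ 10: {1,2,5}  [accepting]
'a' @ 11: {3,4}
'c' @ 12: {1,2,5}  [accepting]
end set {1,2,5} — state 1 in

Answer: ACCEPT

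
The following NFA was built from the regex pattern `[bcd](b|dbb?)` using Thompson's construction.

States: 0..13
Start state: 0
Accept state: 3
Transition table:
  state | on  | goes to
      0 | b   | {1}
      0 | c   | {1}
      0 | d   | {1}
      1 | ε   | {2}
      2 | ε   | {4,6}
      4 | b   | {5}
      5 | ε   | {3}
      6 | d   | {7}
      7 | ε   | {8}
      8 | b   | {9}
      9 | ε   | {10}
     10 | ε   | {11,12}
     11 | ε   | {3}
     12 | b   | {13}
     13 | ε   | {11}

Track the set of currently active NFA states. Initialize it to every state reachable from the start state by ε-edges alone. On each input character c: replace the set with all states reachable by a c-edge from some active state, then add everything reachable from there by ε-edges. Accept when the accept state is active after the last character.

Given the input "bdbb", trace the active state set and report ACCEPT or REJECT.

start: ε-closure({0}) = {0}
'b' @ 1: {1,2,4,6}
'd' @ 2: {7,8}
'b' @ 3: {3,9,10,11,12}  [accepting]
'b' @ 4: {3,11,13}  [accepting]
end set {3,11,13} — state 3 in

Answer: ACCEPT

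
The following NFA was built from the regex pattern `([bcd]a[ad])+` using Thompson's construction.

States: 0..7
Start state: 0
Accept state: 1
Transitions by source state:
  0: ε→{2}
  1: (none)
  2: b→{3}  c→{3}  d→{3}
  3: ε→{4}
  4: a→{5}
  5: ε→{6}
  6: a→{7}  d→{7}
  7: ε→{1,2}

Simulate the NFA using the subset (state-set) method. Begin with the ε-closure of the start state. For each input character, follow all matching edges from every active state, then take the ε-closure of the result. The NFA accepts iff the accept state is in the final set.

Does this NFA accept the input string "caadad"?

Answer: ACCEPT

Derivation:
start: ε-closure({0}) = {0,2}
'c' @ 1: {3,4}
'a' @ 2: {5,6}
'a' @ 3: {1,2,7}  (accept∈set)
'd' @ 4: {3,4}
'a' @ 5: {5,6}
'd' @ 6: {1,2,7}  (accept∈set)
after full input: {1,2,7}  (accept=1 in)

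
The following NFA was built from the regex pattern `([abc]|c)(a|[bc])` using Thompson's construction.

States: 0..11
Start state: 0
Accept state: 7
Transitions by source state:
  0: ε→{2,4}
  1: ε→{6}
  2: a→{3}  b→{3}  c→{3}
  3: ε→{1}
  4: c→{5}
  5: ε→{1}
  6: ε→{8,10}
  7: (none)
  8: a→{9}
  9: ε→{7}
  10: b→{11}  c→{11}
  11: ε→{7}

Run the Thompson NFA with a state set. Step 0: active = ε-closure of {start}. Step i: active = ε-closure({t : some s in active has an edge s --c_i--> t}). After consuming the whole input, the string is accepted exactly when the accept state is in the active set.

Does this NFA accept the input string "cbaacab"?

Answer: REJECT

Steps:
S₀ = ε-closure({0}) = {0,2,4}
'c' @ 1: {1,3,5,6,8,10}
'b' @ 2: {7,11}  [accepting]
'a' @ 3: {}  — no active states
rest 'acab' ignored (set empty)
final: {}; accept 7 not in set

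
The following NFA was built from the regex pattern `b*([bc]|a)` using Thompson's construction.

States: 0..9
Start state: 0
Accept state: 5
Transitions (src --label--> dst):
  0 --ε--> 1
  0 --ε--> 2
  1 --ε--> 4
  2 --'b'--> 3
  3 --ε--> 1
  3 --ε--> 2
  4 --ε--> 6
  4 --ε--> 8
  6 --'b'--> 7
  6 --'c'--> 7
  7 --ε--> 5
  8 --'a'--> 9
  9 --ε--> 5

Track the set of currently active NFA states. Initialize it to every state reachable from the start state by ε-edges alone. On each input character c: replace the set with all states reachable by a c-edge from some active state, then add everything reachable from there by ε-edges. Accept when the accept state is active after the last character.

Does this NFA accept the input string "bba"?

initial (ε-close {0}): {0,1,2,4,6,8}
'b' @ 1: {1,2,3,4,5,6,7,8}  [accepting]
'b' @ 2: {1,2,3,4,5,6,7,8}  [accepting]
'a' @ 3: {5,9}  [accepting]
after full input: {5,9}  (accept=5 in)

Answer: ACCEPT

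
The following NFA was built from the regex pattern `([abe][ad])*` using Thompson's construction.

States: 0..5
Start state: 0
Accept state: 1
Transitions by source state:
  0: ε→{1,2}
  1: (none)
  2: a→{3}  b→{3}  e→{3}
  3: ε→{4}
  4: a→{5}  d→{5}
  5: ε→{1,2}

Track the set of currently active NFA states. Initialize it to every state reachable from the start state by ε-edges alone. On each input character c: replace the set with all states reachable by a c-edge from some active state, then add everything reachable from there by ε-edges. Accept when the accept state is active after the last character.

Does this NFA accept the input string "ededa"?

initial (ε-close {0}): {0,1,2}
'e' @ 1: {3,4}
'd' @ 2: {1,2,5}  ✓accept
'e' @ 3: {3,4}
'd' @ 4: {1,2,5}  ✓accept
'a' @ 5: {3,4}
end set {3,4} — state 1 not in

Answer: REJECT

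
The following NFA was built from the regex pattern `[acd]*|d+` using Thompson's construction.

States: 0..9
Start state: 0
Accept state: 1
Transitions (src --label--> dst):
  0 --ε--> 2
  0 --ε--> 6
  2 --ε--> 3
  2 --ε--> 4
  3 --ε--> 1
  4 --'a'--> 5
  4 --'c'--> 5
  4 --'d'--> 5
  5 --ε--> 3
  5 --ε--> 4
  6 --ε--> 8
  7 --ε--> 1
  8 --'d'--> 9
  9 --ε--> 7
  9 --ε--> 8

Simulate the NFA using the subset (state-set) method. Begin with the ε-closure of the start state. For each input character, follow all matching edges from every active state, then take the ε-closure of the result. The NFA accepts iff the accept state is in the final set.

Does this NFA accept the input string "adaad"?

Answer: ACCEPT

Steps:
start: ε-closure({0}) = {0,1,2,3,4,6,8}
'a' @ 1: {1,3,4,5}  ✓accept
'd' @ 2: {1,3,4,5}  ✓accept
'a' @ 3: {1,3,4,5}  ✓accept
'a' @ 4: {1,3,4,5}  ✓accept
'd' @ 5: {1,3,4,5}  ✓accept
after full input: {1,3,4,5}  (accept=1 in)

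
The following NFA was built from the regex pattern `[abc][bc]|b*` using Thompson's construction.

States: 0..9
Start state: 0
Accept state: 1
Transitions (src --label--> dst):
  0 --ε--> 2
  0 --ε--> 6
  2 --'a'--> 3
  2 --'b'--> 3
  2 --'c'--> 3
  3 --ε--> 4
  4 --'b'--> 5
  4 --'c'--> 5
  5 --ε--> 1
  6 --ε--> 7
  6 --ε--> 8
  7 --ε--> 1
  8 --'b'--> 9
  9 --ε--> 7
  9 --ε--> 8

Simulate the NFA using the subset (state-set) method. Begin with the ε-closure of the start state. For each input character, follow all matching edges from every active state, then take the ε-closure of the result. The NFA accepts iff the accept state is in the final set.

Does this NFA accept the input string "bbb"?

Answer: ACCEPT

Steps:
start: ε-closure({0}) = {0,1,2,6,7,8}
'b' @ 1: {1,3,4,7,8,9}  ✓accept
'b' @ 2: {1,5,7,8,9}  ✓accept
'b' @ 3: {1,7,8,9}  ✓accept
final: {1,7,8,9}; accept 1 in set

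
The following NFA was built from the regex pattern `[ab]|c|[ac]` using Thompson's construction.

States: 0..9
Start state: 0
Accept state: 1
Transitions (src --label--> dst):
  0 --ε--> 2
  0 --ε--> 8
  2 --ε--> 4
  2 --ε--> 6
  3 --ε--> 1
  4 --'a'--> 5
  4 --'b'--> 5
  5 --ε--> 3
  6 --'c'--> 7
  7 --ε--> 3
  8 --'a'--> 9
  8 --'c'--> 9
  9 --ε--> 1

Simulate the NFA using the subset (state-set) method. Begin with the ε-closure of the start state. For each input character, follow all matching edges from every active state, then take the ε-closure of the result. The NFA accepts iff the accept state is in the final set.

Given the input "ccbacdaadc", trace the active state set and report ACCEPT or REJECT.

start: ε-closure({0}) = {0,2,4,6,8}
'c' @ 1: {1,3,7,9}  (accept∈set)
'c' @ 2: {}  — dead — no transitions
rest 'bacdaadc' ignored (set empty)
final: {}; accept 1 not in set

Answer: REJECT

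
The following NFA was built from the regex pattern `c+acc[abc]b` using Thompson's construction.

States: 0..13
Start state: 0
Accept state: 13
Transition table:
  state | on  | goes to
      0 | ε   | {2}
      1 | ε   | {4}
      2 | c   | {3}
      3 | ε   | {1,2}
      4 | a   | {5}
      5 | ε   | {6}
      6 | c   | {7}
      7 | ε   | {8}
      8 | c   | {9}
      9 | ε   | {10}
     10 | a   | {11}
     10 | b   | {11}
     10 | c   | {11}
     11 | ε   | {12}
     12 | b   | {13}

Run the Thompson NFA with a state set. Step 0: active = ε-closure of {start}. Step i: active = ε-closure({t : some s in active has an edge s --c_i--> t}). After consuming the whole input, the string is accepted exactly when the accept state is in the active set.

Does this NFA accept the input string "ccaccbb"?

S₀ = ε-closure({0}) = {0,2}
'c' @ 1: {1,2,3,4}
'c' @ 2: {1,2,3,4}
'a' @ 3: {5,6}
'c' @ 4: {7,8}
'c' @ 5: {9,10}
'b' @ 6: {11,12}
'b' @ 7: {13}  (accept∈set)
after full input: {13}  (accept=13 in)

Answer: ACCEPT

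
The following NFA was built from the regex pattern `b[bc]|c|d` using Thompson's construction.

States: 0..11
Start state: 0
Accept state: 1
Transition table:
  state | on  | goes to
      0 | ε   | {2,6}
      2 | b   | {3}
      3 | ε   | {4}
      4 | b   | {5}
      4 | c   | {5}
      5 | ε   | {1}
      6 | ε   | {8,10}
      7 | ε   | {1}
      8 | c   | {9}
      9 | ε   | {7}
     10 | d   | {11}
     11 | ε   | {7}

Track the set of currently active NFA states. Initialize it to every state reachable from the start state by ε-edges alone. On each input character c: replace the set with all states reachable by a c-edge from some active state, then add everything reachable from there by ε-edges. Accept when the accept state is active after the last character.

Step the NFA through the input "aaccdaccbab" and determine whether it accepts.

start: ε-closure({0}) = {0,2,6,8,10}
'a' @ 1: {}  — no active states
rest 'accdaccbab' ignored (set empty)
after full input: {}  (accept=1 not in)

Answer: REJECT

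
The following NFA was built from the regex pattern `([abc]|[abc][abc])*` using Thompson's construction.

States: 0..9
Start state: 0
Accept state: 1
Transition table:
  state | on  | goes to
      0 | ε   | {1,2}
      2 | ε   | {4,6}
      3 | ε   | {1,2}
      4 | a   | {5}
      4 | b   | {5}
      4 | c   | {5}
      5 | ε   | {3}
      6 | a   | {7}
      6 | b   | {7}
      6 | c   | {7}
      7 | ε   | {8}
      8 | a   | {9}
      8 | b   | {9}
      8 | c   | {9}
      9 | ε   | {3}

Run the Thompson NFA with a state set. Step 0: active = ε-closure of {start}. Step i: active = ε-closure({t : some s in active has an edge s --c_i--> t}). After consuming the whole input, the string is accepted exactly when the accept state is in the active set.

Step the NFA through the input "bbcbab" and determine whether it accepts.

Answer: ACCEPT

Derivation:
start: ε-closure({0}) = {0,1,2,4,6}
'b' @ 1: {1,2,3,4,5,6,7,8}  ✓accept
'b' @ 2: {1,2,3,4,5,6,7,8,9}  ✓accept
'c' @ 3: {1,2,3,4,5,6,7,8,9}  ✓accept
'b' @ 4: {1,2,3,4,5,6,7,8,9}  ✓accept
'a' @ 5: {1,2,3,4,5,6,7,8,9}  ✓accept
'b' @ 6: {1,2,3,4,5,6,7,8,9}  ✓accept
final: {1,2,3,4,5,6,7,8,9}; accept 1 in set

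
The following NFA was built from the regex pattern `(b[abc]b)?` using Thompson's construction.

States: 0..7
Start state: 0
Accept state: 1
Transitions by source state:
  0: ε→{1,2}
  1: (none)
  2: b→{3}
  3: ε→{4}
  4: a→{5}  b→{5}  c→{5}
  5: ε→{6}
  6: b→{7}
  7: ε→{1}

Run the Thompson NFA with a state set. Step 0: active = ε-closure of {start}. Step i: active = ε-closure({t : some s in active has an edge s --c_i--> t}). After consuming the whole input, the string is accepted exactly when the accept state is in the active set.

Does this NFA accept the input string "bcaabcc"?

Answer: REJECT

Derivation:
initial (ε-close {0}): {0,1,2}
'b' @ 1: {3,4}
'c' @ 2: {5,6}
'a' @ 3: {}  — no active states
rest 'abcc' ignored (set empty)
final: {}; accept 1 not in set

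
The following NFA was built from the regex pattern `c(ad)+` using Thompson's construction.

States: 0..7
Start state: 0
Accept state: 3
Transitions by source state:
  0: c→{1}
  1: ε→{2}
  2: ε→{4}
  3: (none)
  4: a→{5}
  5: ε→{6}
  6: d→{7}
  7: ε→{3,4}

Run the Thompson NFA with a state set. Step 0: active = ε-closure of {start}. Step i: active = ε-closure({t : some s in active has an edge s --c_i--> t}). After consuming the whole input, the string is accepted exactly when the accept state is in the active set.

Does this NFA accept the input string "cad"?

start: ε-closure({0}) = {0}
'c' @ 1: {1,2,4}
'a' @ 2: {5,6}
'd' @ 3: {3,4,7}  (accept∈set)
after full input: {3,4,7}  (accept=3 in)

Answer: ACCEPT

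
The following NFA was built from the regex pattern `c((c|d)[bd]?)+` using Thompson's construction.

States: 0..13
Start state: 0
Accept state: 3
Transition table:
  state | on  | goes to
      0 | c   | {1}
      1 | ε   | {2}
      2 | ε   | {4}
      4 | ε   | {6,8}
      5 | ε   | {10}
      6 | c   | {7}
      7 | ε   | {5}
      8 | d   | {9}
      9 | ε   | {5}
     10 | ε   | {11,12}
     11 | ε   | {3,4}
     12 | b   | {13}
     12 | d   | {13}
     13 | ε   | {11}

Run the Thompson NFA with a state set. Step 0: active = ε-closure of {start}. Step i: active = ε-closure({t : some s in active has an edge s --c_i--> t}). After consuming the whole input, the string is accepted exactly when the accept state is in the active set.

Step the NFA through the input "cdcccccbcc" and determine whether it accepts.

Answer: ACCEPT

Steps:
initial (ε-close {0}): {0}
'c' @ 1: {1,2,4,6,8}
'd' @ 2: {3,4,5,6,8,9,10,11,12}  [accepting]
'c' @ 3: {3,4,5,6,7,8,10,11,12}  [accepting]
'c' @ 4: {3,4,5,6,7,8,10,11,12}  [accepting]
'c' @ 5: {3,4,5,6,7,8,10,11,12}  [accepting]
'c' @ 6: {3,4,5,6,7,8,10,11,12}  [accepting]
'c' @ 7: {3,4,5,6,7,8,10,11,12}  [accepting]
'b' @ 8: {3,4,6,8,11,13}  [accepting]
'c' @ 9: {3,4,5,6,7,8,10,11,12}  [accepting]
'c' @ 10: {3,4,5,6,7,8,10,11,12}  [accepting]
end set {3,4,5,6,7,8,10,11,12} — state 3 in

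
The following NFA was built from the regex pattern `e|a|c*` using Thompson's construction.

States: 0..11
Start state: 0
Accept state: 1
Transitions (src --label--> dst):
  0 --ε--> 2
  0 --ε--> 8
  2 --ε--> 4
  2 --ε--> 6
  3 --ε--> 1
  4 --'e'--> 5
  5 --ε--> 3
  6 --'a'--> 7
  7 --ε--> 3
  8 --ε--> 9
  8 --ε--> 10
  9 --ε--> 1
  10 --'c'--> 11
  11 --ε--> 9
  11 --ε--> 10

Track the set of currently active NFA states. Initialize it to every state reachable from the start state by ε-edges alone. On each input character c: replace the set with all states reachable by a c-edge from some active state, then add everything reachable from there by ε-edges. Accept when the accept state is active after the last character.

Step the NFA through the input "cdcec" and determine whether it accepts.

Answer: REJECT

Steps:
initial (ε-close {0}): {0,1,2,4,6,8,9,10}
'c' @ 1: {1,9,10,11}  [accepting]
'd' @ 2: {}  — dead — no transitions
rest 'cec' ignored (set empty)
end set {} — state 1 not in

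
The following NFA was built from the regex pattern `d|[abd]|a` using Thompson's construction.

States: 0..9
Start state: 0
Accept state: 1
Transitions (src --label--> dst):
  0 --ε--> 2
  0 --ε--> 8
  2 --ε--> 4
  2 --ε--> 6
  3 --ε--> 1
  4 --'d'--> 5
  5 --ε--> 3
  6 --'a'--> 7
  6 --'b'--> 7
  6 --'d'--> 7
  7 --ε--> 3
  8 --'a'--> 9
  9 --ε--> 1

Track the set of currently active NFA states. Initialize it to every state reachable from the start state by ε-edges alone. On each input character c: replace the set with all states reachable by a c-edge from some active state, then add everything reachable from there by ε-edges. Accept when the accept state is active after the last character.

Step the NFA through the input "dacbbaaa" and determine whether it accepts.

initial (ε-close {0}): {0,2,4,6,8}
'd' @ 1: {1,3,5,7}  (accept∈set)
'a' @ 2: {}  — dead — no transitions
rest 'cbbaaa' ignored (set empty)
final: {}; accept 1 not in set

Answer: REJECT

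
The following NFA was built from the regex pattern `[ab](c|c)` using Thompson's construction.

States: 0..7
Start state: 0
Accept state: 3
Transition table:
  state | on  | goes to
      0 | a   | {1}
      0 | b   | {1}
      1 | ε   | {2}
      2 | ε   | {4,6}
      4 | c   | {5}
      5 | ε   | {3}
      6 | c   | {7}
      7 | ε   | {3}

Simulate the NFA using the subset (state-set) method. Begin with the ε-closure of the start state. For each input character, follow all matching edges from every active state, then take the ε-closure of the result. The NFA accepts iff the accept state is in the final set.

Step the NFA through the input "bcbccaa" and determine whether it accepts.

start: ε-closure({0}) = {0}
'b' @ 1: {1,2,4,6}
'c' @ 2: {3,5,7}  (accept∈set)
'b' @ 3: {}  — state set empty
rest 'ccaa' ignored (set empty)
after full input: {}  (accept=3 not in)

Answer: REJECT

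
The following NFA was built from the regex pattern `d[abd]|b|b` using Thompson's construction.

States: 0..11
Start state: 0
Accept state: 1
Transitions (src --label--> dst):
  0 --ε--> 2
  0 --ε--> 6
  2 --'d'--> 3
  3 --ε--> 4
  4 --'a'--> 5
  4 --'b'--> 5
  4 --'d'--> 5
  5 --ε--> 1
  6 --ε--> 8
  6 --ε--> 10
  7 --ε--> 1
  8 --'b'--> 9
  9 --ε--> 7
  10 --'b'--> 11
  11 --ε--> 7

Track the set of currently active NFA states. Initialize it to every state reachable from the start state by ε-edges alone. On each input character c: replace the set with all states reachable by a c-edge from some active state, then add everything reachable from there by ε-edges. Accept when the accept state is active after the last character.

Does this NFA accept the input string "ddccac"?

Answer: REJECT

Trace:
start: ε-closure({0}) = {0,2,6,8,10}
'd' @ 1: {3,4}
'd' @ 2: {1,5}  ✓accept
'c' @ 3: {}  — dead — no transitions
rest 'cac' ignored (set empty)
after full input: {}  (accept=1 not in)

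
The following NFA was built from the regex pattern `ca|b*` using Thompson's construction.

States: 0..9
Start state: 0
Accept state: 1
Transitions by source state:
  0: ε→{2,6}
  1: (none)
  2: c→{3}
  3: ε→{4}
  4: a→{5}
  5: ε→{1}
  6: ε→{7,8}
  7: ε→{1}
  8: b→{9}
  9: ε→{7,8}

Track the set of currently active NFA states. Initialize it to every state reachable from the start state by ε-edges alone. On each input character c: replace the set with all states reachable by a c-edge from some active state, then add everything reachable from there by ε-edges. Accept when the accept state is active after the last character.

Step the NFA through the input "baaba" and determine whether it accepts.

start: ε-closure({0}) = {0,1,2,6,7,8}
'b' @ 1: {1,7,8,9}  ✓accept
'a' @ 2: {}  — no active states
rest 'aba' ignored (set empty)
after full input: {}  (accept=1 not in)

Answer: REJECT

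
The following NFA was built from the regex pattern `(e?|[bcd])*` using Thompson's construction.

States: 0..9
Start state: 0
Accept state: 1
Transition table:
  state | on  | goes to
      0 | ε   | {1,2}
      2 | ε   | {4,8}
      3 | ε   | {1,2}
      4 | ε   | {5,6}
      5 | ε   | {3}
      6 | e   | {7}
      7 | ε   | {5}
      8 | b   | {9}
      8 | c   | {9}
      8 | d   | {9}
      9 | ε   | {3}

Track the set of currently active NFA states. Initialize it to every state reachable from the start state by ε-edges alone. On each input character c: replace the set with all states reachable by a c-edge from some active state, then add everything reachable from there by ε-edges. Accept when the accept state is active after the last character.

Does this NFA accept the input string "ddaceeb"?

Answer: REJECT

Steps:
S₀ = ε-closure({0}) = {0,1,2,3,4,5,6,8}
'd' @ 1: {1,2,3,4,5,6,8,9}  (accept∈set)
'd' @ 2: {1,2,3,4,5,6,8,9}  (accept∈set)
'a' @ 3: {}  — dead — no transitions
rest 'ceeb' ignored (set empty)
after full input: {}  (accept=1 not in)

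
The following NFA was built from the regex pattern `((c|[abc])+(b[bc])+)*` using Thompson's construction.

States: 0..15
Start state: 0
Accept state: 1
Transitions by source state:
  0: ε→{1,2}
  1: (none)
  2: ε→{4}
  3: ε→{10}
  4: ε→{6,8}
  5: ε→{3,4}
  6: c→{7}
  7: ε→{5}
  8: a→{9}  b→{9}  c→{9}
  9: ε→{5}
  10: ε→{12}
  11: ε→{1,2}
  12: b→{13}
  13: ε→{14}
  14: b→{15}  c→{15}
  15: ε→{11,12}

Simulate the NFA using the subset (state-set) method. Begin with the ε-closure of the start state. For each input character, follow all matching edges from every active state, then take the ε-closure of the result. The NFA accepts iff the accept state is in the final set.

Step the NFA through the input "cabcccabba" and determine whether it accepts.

S₀ = ε-closure({0}) = {0,1,2,4,6,8}
'c' @ 1: {3,4,5,6,7,8,9,10,12}
'a' @ 2: {3,4,5,6,8,9,10,12}
'b' @ 3: {3,4,5,6,8,9,10,12,13,14}
'c' @ 4: {1,2,3,4,5,6,7,8,9,10,11,12,15}  [accepting]
'c' @ 5: {3,4,5,6,7,8,9,10,12}
'c' @ 6: {3,4,5,6,7,8,9,10,12}
'a' @ 7: {3,4,5,6,8,9,10,12}
'b' @ 8: {3,4,5,6,8,9,10,12,13,14}
'b' @ 9: {1,2,3,4,5,6,8,9,10,11,12,13,14,15}  [accepting]
'a' @ 10: {3,4,5,6,8,9,10,12}
after full input: {3,4,5,6,8,9,10,12}  (accept=1 not in)

Answer: REJECT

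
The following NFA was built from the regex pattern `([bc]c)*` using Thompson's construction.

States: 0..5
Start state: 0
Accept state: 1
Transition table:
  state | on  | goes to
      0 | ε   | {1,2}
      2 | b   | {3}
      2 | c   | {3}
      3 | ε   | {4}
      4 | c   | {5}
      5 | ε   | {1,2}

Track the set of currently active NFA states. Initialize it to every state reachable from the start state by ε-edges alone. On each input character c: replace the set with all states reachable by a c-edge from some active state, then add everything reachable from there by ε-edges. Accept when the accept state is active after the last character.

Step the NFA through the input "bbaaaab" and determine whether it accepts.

Answer: REJECT

Trace:
initial (ε-close {0}): {0,1,2}
'b' @ 1: {3,4}
'b' @ 2: {}  — dead — no transitions
rest 'aaaab' ignored (set empty)
after full input: {}  (accept=1 not in)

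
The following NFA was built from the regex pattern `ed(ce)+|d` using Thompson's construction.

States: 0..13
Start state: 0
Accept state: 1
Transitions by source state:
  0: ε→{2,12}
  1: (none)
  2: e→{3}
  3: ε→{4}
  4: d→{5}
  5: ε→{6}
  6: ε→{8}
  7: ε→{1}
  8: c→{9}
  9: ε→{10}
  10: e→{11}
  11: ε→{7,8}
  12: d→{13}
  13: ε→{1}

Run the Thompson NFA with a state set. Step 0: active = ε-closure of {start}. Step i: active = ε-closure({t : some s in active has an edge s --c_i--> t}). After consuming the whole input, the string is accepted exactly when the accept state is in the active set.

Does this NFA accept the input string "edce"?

S₀ = ε-closure({0}) = {0,2,12}
'e' @ 1: {3,4}
'd' @ 2: {5,6,8}
'c' @ 3: {9,10}
'e' @ 4: {1,7,8,11}  ✓accept
end set {1,7,8,11} — state 1 in

Answer: ACCEPT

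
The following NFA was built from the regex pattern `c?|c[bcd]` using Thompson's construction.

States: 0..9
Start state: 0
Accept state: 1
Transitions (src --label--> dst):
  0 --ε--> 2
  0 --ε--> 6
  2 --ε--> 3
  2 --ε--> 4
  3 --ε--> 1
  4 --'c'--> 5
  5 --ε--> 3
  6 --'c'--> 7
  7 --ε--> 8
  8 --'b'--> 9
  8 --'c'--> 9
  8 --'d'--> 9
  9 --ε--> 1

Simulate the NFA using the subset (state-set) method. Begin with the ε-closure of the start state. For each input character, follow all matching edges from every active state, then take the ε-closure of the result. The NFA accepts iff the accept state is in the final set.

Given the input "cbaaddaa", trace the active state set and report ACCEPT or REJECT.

start: ε-closure({0}) = {0,1,2,3,4,6}
'c' @ 1: {1,3,5,7,8}  ✓accept
'b' @ 2: {1,9}  ✓accept
'a' @ 3: {}  — dead — no transitions
rest 'addaa' ignored (set empty)
final: {}; accept 1 not in set

Answer: REJECT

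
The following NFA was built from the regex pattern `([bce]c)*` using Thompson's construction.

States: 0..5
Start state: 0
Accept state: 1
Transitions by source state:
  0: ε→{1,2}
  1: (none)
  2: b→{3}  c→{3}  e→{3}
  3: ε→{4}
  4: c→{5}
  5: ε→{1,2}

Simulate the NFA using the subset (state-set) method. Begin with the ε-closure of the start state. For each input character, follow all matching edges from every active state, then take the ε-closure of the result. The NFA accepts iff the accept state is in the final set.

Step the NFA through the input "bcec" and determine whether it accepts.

Answer: ACCEPT

Trace:
S₀ = ε-closure({0}) = {0,1,2}
'b' @ 1: {3,4}
'c' @ 2: {1,2,5}  ✓accept
'e' @ 3: {3,4}
'c' @ 4: {1,2,5}  ✓accept
end set {1,2,5} — state 1 in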